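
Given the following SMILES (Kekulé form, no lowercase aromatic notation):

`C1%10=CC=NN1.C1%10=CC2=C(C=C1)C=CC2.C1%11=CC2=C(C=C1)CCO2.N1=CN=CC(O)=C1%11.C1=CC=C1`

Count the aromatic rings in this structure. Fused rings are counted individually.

The SMILES encodes a five-membered ring with two adjacent nitrogens (one bearing H, one in a double bond) and two double bonds; a six-membered carbon ring with three alternating C=C double bonds, fused to a five-membered carbon ring containing one C=C double bond and one sp³ carbon; a six-membered carbon ring with three alternating C=C double bonds, fused to a five-membered ring containing one oxygen and two sp³ carbons; a six-membered ring with nitrogens at positions 1 and 3 and three alternating double bonds; a four-membered carbon ring with two alternating C=C double bonds.
The 5-membered ring with two adjacent nitrogens (one N–H, one =N–) has a continuous p-orbital overlap around the ring; 2 ring double bonds (4 π electrons) plus a heteroatom lone pair (2) give 6 π electrons. 6 = 4(1)+2, so it is aromatic (pyrazole).
The 6-membered ring is planar and fully conjugated; 3 ring double bonds give 6 π electrons. Since 6 = 4n+2 (n=1), it is aromatic (benzene ring).
The 5-membered ring has one sp³ carbon, so it is not fully conjugated — not aromatic (cyclopentene ring).
The second 6-membered ring is planar and fully conjugated; 3 ring double bonds give 6 π electrons. 6 = 4(1)+2, so it is aromatic (benzene ring).
The 5-membered ring with one oxygen has two sp³ carbons, so it is not fully conjugated — not aromatic (oxolane ring).
The 6-membered ring with two nitrogens (1,3) is fully conjugated (every ring atom contributes a p orbital); 3 ring double bonds give 6 π electrons. That satisfies 4n+2 with n=1, so it is aromatic (pyrimidine).
The 4-membered ring has only sp² ring atoms; a planar conformation would have a fully conjugated π system of 4 electrons. But 4 = 4(1), which is 4n not 4n+2, so it is not aromatic (cyclobutadiene) — cyclobutadiene is antiaromatic and distorts to a rectangle.
4 of the 7 rings are aromatic. Total: 4.

4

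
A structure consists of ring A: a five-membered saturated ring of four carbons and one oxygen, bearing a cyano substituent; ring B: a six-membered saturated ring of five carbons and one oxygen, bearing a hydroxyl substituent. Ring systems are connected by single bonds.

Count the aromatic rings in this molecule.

0

Ring A has only sp³ atoms, so it is not fully conjugated — not aromatic (tetrahydrofuran).
Ring B has only sp³ atoms, so it is not fully conjugated — not aromatic (tetrahydropyran).
No ring is aromatic. Total: 0.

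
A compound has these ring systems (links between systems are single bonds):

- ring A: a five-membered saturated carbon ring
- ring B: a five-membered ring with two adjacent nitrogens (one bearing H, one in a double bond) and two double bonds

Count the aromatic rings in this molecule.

1

Ring A has only sp³ atoms, so it is not fully conjugated — not aromatic (cyclopentane).
Ring B is fully conjugated (every ring atom contributes a p orbital); 2 ring double bonds (4 π electrons) plus a heteroatom lone pair (2) give 6 π electrons. Since 6 = 4n+2 (n=1), ring B is aromatic (pyrazole).
Aromatic: B. Total: 1.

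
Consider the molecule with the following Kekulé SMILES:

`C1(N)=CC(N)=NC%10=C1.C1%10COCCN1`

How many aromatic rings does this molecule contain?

The SMILES encodes a six-membered ring of five carbons and one nitrogen with three alternating double bonds; a six-membered saturated ring with an oxygen and an N–H nitrogen at positions 1 and 4.
The 6-membered ring with one nitrogen is fully conjugated (every ring atom contributes a p orbital); 3 ring double bonds give 6 π electrons. Since 6 = 4n+2 (n=1), it is aromatic (pyridine).
The 6-membered ring with one oxygen and one N–H (1,4) has only sp³ atoms, so it is not fully conjugated — not aromatic (morpholine).
1 of the 2 rings is aromatic. Total: 1.

1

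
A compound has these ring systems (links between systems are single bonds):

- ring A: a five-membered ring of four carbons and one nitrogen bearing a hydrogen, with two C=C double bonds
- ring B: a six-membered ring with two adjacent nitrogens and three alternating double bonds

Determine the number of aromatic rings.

Ring A has a continuous p-orbital overlap around the ring; 2 ring double bonds (4 π electrons) plus a heteroatom lone pair (2) give 6 π electrons. 6 = 4(1)+2, so ring A is aromatic (pyrrole).
Ring B has a continuous p-orbital overlap around the ring; 3 ring double bonds give 6 π electrons. That satisfies 4n+2 with n=1, so ring B is aromatic (pyridazine).
Aromatic: A, B. Total: 2.

2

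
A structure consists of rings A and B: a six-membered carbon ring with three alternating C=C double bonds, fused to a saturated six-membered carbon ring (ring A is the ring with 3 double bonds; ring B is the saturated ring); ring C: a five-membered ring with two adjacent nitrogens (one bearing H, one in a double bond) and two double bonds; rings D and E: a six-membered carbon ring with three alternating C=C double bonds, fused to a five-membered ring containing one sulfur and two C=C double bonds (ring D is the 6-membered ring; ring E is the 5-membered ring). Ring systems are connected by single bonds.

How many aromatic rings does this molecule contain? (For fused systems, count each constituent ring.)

4

Ring A is planar and fully conjugated; 3 ring double bonds give 6 π electrons. That satisfies 4n+2 with n=1, so ring A is aromatic (benzene ring).
Ring B has four sp³ carbons, so it is not fully conjugated — not aromatic (cyclohexane ring).
Ring C is fully conjugated (every ring atom contributes a p orbital); 2 ring double bonds (4 π electrons) plus a heteroatom lone pair (2) give 6 π electrons. 6 = 4(1)+2, so ring C is aromatic (pyrazole).
Rings D and E form a fused bicyclic system (with one sulfur) with 9 sp² atoms and 10 π electrons from ring double bonds plus a heteroatom lone pair. 10 = 4(2)+2, so the system is aromatic and both rings count as aromatic (benzothiophene).
Aromatic: A, C, D, E. Total: 4.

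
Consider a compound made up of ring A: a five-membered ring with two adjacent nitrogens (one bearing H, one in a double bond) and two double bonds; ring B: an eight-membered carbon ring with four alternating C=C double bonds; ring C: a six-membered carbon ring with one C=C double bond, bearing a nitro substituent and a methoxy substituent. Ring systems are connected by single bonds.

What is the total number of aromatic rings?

Ring A is fully conjugated (every ring atom contributes a p orbital); 2 ring double bonds (4 π electrons) plus a heteroatom lone pair (2) give 6 π electrons. Since 6 = 4n+2 (n=1), ring A is aromatic (pyrazole).
Ring B has only sp² ring atoms; a planar conformation would have a fully conjugated π system of 8 electrons. But 8 = 4(2), which is 4n not 4n+2, so ring B is not aromatic (cyclooctatetraene) — cyclooctatetraene distorts into a non-planar tub to avoid antiaromaticity.
Ring C has four sp³ carbons, so it is not fully conjugated — not aromatic (cyclohexene).
Aromatic: A. Total: 1.

1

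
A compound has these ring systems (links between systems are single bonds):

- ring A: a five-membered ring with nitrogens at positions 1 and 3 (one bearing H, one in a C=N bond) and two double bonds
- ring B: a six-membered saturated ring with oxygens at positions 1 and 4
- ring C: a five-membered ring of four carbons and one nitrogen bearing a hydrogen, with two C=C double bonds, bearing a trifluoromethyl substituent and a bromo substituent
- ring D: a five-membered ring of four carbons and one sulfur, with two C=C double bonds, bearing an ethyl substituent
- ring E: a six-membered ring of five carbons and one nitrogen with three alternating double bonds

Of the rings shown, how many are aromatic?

4

Ring A is fully conjugated (every ring atom contributes a p orbital); 2 ring double bonds (4 π electrons) plus a heteroatom lone pair (2) give 6 π electrons. That satisfies 4n+2 with n=1, so ring A is aromatic (imidazole).
Ring B has only sp³ atoms, so it is not fully conjugated — not aromatic (1,4-dioxane).
Ring C is planar and fully conjugated; 2 ring double bonds (4 π electrons) plus a heteroatom lone pair (2) give 6 π electrons. That satisfies 4n+2 with n=1, so ring C is aromatic (pyrrole).
Ring D is planar and fully conjugated; 2 ring double bonds (4 π electrons) plus a heteroatom lone pair (2) give 6 π electrons. That satisfies 4n+2 with n=1, so ring D is aromatic (thiophene).
Ring E is fully conjugated (every ring atom contributes a p orbital); 3 ring double bonds give 6 π electrons. That satisfies 4n+2 with n=1, so ring E is aromatic (pyridine).
Aromatic: A, C, D, E. Total: 4.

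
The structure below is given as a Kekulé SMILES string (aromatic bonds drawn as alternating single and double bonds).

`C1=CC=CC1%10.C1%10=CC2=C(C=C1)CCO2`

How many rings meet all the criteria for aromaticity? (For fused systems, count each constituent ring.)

1

The SMILES encodes a five-membered carbon ring with two conjugated C=C double bonds and one sp³ carbon; a six-membered carbon ring with three alternating C=C double bonds, fused to a five-membered ring containing one oxygen and two sp³ carbons.
The 5-membered ring has one sp³ carbon, so it is not fully conjugated — not aromatic (cyclopentadiene).
The 6-membered ring is fully conjugated (every ring atom contributes a p orbital); 3 ring double bonds give 6 π electrons. 6 = 4(1)+2, so it is aromatic (benzene ring).
The 5-membered ring with one oxygen has two sp³ carbons, so it is not fully conjugated — not aromatic (oxolane ring).
1 of the 3 rings is aromatic. Total: 1.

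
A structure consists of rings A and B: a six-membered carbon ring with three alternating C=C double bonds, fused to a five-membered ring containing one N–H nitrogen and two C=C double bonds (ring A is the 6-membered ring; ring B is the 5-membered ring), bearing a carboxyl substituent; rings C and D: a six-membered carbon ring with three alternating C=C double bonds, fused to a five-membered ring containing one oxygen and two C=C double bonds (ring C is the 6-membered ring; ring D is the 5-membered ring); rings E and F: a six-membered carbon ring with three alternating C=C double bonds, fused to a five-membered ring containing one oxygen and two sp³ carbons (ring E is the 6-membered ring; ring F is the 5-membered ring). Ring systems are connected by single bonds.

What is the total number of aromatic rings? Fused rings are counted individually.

5

Rings A and B form a fused bicyclic system (with one N–H) with 9 sp² atoms and 10 π electrons from ring double bonds plus a heteroatom lone pair. 10 = 4(2)+2, so the system is aromatic and both rings count as aromatic (indole).
Rings C and D form a fused bicyclic system (with one oxygen) with 9 sp² atoms and 10 π electrons from ring double bonds plus a heteroatom lone pair. 10 = 4(2)+2, so the system is aromatic and both rings count as aromatic (benzofuran).
Ring E is fully conjugated (every ring atom contributes a p orbital); 3 ring double bonds give 6 π electrons. That satisfies 4n+2 with n=1, so ring E is aromatic (benzene ring).
Ring F has two sp³ carbons, so it is not fully conjugated — not aromatic (oxolane ring).
Aromatic: A, B, C, D, E. Total: 5.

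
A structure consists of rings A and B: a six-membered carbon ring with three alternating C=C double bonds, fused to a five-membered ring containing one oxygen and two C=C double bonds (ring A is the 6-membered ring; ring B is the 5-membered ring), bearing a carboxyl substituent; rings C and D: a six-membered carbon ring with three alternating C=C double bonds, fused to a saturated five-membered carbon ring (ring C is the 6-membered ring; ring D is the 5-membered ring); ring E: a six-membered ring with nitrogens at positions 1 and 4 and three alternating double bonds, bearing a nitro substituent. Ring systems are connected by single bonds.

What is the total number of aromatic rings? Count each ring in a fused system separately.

Rings A and B form a fused bicyclic system (with one oxygen) with 9 sp² atoms and 10 π electrons from ring double bonds plus a heteroatom lone pair. 10 = 4(2)+2, so the system is aromatic and both rings count as aromatic (benzofuran).
Ring C has a continuous p-orbital overlap around the ring; 3 ring double bonds give 6 π electrons. 6 = 4(1)+2, so ring C is aromatic (benzene ring).
Ring D has three sp³ carbons, so it is not fully conjugated — not aromatic (cyclopentane ring).
Ring E has a continuous p-orbital overlap around the ring; 3 ring double bonds give 6 π electrons. 6 = 4(1)+2, so ring E is aromatic (pyrazine).
Aromatic: A, B, C, E. Total: 4.

4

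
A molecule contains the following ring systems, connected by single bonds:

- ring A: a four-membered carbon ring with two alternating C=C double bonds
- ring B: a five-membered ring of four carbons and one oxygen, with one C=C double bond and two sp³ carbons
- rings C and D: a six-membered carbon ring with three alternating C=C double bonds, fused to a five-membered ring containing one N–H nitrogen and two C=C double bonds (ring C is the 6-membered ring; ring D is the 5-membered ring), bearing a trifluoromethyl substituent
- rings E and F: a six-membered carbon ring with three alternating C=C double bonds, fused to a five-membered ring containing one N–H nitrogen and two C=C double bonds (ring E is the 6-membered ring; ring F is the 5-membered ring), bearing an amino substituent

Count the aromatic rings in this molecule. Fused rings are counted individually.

Ring A has only sp² ring atoms; a planar conformation would have a fully conjugated π system of 4 electrons. But 4 = 4(1), which is 4n not 4n+2, so ring A is not aromatic (cyclobutadiene) — cyclobutadiene is antiaromatic and distorts to a rectangle.
Ring B has two sp³ carbons, so it is not fully conjugated — not aromatic (2,3-dihydrofuran).
Rings C and D form a fused bicyclic system (with one N–H) with 9 sp² atoms and 10 π electrons from ring double bonds plus a heteroatom lone pair. 10 = 4(2)+2, so the system is aromatic and both rings count as aromatic (indole).
Rings E and F form a fused bicyclic system (with one N–H) with 9 sp² atoms and 10 π electrons from ring double bonds plus a heteroatom lone pair. 10 = 4(2)+2, so the system is aromatic and both rings count as aromatic (indole).
Aromatic: C, D, E, F. Total: 4.

4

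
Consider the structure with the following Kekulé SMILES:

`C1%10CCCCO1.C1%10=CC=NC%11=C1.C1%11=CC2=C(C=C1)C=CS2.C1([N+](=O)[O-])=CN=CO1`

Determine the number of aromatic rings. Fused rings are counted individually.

4

The SMILES encodes a six-membered saturated ring of five carbons and one oxygen; a six-membered ring of five carbons and one nitrogen with three alternating double bonds; a six-membered carbon ring with three alternating C=C double bonds, fused to a five-membered ring containing one sulfur and two C=C double bonds; a five-membered ring with an oxygen at position 1 and a nitrogen at position 3 (in a C=N bond), with two double bonds.
The 6-membered ring with one oxygen has only sp³ atoms, so it is not fully conjugated — not aromatic (tetrahydropyran).
The 6-membered ring with one nitrogen is fully conjugated (every ring atom contributes a p orbital); 3 ring double bonds give 6 π electrons. Since 6 = 4n+2 (n=1), it is aromatic (pyridine).
The fused 6/5-membered bicyclic (with one sulfur) is a single π system with 9 sp² atoms and 10 π electrons from ring double bonds plus a heteroatom lone pair. 10 = 4(2)+2, so the system is aromatic and both rings count as aromatic (benzothiophene).
The 5-membered ring with one oxygen and one =N– has a continuous p-orbital overlap around the ring; 2 ring double bonds (4 π electrons) plus a heteroatom lone pair (2) give 6 π electrons. That satisfies 4n+2 with n=1, so it is aromatic (oxazole).
4 of the 5 rings are aromatic. Total: 4.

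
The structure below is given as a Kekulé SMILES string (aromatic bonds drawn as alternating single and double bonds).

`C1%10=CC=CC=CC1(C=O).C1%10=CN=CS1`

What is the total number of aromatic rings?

1

The SMILES encodes a seven-membered carbon ring with three C=C double bonds and one sp³ carbon; a five-membered ring with a sulfur at position 1 and a nitrogen at position 3 (in a C=N bond), with two double bonds.
The 7-membered ring has one sp³ carbon, so it is not fully conjugated — not aromatic (cycloheptatriene).
The 5-membered ring with one sulfur and one =N– is planar and fully conjugated; 2 ring double bonds (4 π electrons) plus a heteroatom lone pair (2) give 6 π electrons. That satisfies 4n+2 with n=1, so it is aromatic (thiazole).
1 of the 2 rings is aromatic. Total: 1.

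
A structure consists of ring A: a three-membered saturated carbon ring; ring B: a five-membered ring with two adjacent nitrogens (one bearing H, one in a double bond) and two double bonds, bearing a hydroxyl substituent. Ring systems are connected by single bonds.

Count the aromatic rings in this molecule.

1

Ring A has only sp³ atoms, so it is not fully conjugated — not aromatic (cyclopropane).
Ring B has a continuous p-orbital overlap around the ring; 2 ring double bonds (4 π electrons) plus a heteroatom lone pair (2) give 6 π electrons. That satisfies 4n+2 with n=1, so ring B is aromatic (pyrazole).
Aromatic: B. Total: 1.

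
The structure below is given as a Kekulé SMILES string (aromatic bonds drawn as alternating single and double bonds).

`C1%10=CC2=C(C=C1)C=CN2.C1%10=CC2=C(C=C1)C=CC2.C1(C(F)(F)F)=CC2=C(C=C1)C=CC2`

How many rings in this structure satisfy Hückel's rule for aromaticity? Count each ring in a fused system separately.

4

The SMILES encodes a six-membered carbon ring with three alternating C=C double bonds, fused to a five-membered ring containing one N–H nitrogen and two C=C double bonds; a six-membered carbon ring with three alternating C=C double bonds, fused to a five-membered carbon ring containing one C=C double bond and one sp³ carbon; a six-membered carbon ring with three alternating C=C double bonds, fused to a five-membered carbon ring containing one C=C double bond and one sp³ carbon.
The fused 6/5-membered bicyclic (with one N–H) is a single π system with 9 sp² atoms and 10 π electrons from ring double bonds plus a heteroatom lone pair. 10 = 4(2)+2, so the system is aromatic and both rings count as aromatic (indole).
The 6-membered ring is fully conjugated (every ring atom contributes a p orbital); 3 ring double bonds give 6 π electrons. That satisfies 4n+2 with n=1, so it is aromatic (benzene ring).
The 5-membered ring has one sp³ carbon, so it is not fully conjugated — not aromatic (cyclopentene ring).
The second 6-membered ring has a continuous p-orbital overlap around the ring; 3 ring double bonds give 6 π electrons. Since 6 = 4n+2 (n=1), it is aromatic (benzene ring).
The second 5-membered ring has one sp³ carbon, so it is not fully conjugated — not aromatic (cyclopentene ring).
4 of the 6 rings are aromatic. Total: 4.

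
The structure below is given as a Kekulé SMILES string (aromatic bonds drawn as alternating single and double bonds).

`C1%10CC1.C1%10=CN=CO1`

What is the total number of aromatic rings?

1

The SMILES encodes a three-membered saturated carbon ring; a five-membered ring with an oxygen at position 1 and a nitrogen at position 3 (in a C=N bond), with two double bonds.
The 3-membered ring has only sp³ atoms, so it is not fully conjugated — not aromatic (cyclopropane).
The 5-membered ring with one oxygen and one =N– is fully conjugated (every ring atom contributes a p orbital); 2 ring double bonds (4 π electrons) plus a heteroatom lone pair (2) give 6 π electrons. 6 = 4(1)+2, so it is aromatic (oxazole).
1 of the 2 rings is aromatic. Total: 1.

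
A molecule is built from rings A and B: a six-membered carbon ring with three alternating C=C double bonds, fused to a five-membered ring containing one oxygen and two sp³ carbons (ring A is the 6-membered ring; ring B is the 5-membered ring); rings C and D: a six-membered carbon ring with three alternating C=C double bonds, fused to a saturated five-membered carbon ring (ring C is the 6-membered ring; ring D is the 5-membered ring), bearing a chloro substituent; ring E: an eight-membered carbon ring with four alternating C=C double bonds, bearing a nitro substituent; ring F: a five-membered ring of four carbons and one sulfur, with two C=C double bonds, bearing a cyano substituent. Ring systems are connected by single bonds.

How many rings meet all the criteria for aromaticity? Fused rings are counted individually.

3

Ring A is planar and fully conjugated; 3 ring double bonds give 6 π electrons. Since 6 = 4n+2 (n=1), ring A is aromatic (benzene ring).
Ring B has two sp³ carbons, so it is not fully conjugated — not aromatic (oxolane ring).
Ring C has a continuous p-orbital overlap around the ring; 3 ring double bonds give 6 π electrons. 6 = 4(1)+2, so ring C is aromatic (benzene ring).
Ring D has three sp³ carbons, so it is not fully conjugated — not aromatic (cyclopentane ring).
Ring E has only sp² ring atoms; a planar conformation would have a fully conjugated π system of 8 electrons. But 8 = 4(2), which is 4n not 4n+2, so ring E is not aromatic (cyclooctatetraene) — cyclooctatetraene distorts into a non-planar tub to avoid antiaromaticity.
Ring F has a continuous p-orbital overlap around the ring; 2 ring double bonds (4 π electrons) plus a heteroatom lone pair (2) give 6 π electrons. That satisfies 4n+2 with n=1, so ring F is aromatic (thiophene).
Aromatic: A, C, F. Total: 3.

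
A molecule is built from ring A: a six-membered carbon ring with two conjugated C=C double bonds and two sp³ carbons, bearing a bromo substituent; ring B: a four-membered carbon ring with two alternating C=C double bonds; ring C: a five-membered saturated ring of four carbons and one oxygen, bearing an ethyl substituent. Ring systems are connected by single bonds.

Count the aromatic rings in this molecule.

0

Ring A has two sp³ carbons, so it is not fully conjugated — not aromatic (1,3-cyclohexadiene).
Ring B has only sp² ring atoms; a planar conformation would have a fully conjugated π system of 4 electrons. But 4 = 4(1), which is 4n not 4n+2, so ring B is not aromatic (cyclobutadiene) — cyclobutadiene is antiaromatic and distorts to a rectangle.
Ring C has only sp³ atoms, so it is not fully conjugated — not aromatic (tetrahydrofuran).
No ring is aromatic. Total: 0.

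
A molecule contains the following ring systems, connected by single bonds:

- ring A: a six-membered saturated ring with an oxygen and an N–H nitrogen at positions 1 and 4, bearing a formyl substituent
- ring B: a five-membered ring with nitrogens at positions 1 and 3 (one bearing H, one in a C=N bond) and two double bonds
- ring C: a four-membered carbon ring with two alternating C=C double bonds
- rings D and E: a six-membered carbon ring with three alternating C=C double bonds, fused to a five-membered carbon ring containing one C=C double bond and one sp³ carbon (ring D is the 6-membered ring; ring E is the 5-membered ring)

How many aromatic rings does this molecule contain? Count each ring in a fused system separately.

Ring A has only sp³ atoms, so it is not fully conjugated — not aromatic (morpholine).
Ring B has a continuous p-orbital overlap around the ring; 2 ring double bonds (4 π electrons) plus a heteroatom lone pair (2) give 6 π electrons. 6 = 4(1)+2, so ring B is aromatic (imidazole).
Ring C has only sp² ring atoms; a planar conformation would have a fully conjugated π system of 4 electrons. But 4 = 4(1), which is 4n not 4n+2, so ring C is not aromatic (cyclobutadiene) — cyclobutadiene is antiaromatic and distorts to a rectangle.
Ring D is planar and fully conjugated; 3 ring double bonds give 6 π electrons. Since 6 = 4n+2 (n=1), ring D is aromatic (benzene ring).
Ring E has one sp³ carbon, so it is not fully conjugated — not aromatic (cyclopentene ring).
Aromatic: B, D. Total: 2.

2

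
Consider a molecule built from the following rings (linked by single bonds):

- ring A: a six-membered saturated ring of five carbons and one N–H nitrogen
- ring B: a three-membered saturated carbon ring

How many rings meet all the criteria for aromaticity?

Ring A has only sp³ atoms, so it is not fully conjugated — not aromatic (piperidine).
Ring B has only sp³ atoms, so it is not fully conjugated — not aromatic (cyclopropane).
No ring is aromatic. Total: 0.

0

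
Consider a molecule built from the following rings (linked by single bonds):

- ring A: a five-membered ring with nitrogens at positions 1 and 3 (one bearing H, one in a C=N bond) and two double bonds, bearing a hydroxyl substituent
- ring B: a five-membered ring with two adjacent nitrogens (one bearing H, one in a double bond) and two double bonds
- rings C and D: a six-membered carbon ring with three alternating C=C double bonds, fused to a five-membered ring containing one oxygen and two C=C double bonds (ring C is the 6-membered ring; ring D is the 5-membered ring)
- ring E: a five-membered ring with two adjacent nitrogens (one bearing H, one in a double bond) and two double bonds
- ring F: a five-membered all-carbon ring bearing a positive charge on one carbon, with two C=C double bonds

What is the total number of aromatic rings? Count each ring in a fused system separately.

5

Ring A is fully conjugated (every ring atom contributes a p orbital); 2 ring double bonds (4 π electrons) plus a heteroatom lone pair (2) give 6 π electrons. That satisfies 4n+2 with n=1, so ring A is aromatic (imidazole).
Ring B is planar and fully conjugated; 2 ring double bonds (4 π electrons) plus a heteroatom lone pair (2) give 6 π electrons. Since 6 = 4n+2 (n=1), ring B is aromatic (pyrazole).
Rings C and D form a fused bicyclic system (with one oxygen) with 9 sp² atoms and 10 π electrons from ring double bonds plus a heteroatom lone pair. 10 = 4(2)+2, so the system is aromatic and both rings count as aromatic (benzofuran).
Ring E is planar and fully conjugated; 2 ring double bonds (4 π electrons) plus a heteroatom lone pair (2) give 6 π electrons. 6 = 4(1)+2, so ring E is aromatic (pyrazole).
Ring F has only sp² ring atoms; a planar conformation would have a fully conjugated π system of 4 electrons. But 4 = 4(1), which is 4n not 4n+2, so ring F is not aromatic (cyclopentadienyl cation).
Aromatic: A, B, C, D, E. Total: 5.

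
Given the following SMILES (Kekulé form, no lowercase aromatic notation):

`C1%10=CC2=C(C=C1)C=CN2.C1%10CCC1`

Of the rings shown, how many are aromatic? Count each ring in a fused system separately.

The SMILES encodes a six-membered carbon ring with three alternating C=C double bonds, fused to a five-membered ring containing one N–H nitrogen and two C=C double bonds; a four-membered saturated carbon ring.
The fused 6/5-membered bicyclic (with one N–H) is a single π system with 9 sp² atoms and 10 π electrons from ring double bonds plus a heteroatom lone pair. 10 = 4(2)+2, so the system is aromatic and both rings count as aromatic (indole).
The 4-membered ring has only sp³ atoms, so it is not fully conjugated — not aromatic (cyclobutane).
2 of the 3 rings are aromatic. Total: 2.

2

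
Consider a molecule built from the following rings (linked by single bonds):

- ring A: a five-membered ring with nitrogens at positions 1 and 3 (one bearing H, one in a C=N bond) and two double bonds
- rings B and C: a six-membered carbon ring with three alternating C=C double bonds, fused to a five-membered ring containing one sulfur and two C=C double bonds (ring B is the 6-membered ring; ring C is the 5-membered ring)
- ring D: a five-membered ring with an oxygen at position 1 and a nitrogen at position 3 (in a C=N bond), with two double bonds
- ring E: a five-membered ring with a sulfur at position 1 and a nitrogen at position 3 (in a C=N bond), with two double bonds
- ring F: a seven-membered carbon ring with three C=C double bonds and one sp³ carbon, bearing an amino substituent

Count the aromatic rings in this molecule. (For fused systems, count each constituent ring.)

Ring A is fully conjugated (every ring atom contributes a p orbital); 2 ring double bonds (4 π electrons) plus a heteroatom lone pair (2) give 6 π electrons. Since 6 = 4n+2 (n=1), ring A is aromatic (imidazole).
Rings B and C form a fused bicyclic system (with one sulfur) with 9 sp² atoms and 10 π electrons from ring double bonds plus a heteroatom lone pair. 10 = 4(2)+2, so the system is aromatic and both rings count as aromatic (benzothiophene).
Ring D has a continuous p-orbital overlap around the ring; 2 ring double bonds (4 π electrons) plus a heteroatom lone pair (2) give 6 π electrons. That satisfies 4n+2 with n=1, so ring D is aromatic (oxazole).
Ring E is fully conjugated (every ring atom contributes a p orbital); 2 ring double bonds (4 π electrons) plus a heteroatom lone pair (2) give 6 π electrons. Since 6 = 4n+2 (n=1), ring E is aromatic (thiazole).
Ring F has one sp³ carbon, so it is not fully conjugated — not aromatic (cycloheptatriene).
Aromatic: A, B, C, D, E. Total: 5.

5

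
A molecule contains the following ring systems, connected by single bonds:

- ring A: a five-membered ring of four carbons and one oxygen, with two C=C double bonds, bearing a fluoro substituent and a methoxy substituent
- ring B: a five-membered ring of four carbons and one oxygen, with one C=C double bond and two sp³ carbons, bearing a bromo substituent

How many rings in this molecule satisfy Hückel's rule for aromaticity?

Ring A is fully conjugated (every ring atom contributes a p orbital); 2 ring double bonds (4 π electrons) plus a heteroatom lone pair (2) give 6 π electrons. Since 6 = 4n+2 (n=1), ring A is aromatic (furan).
Ring B has two sp³ carbons, so it is not fully conjugated — not aromatic (2,3-dihydrofuran).
Aromatic: A. Total: 1.

1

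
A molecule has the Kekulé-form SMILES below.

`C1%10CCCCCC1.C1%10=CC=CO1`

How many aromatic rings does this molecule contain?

The SMILES encodes a seven-membered saturated carbon ring; a five-membered ring of four carbons and one oxygen, with two C=C double bonds.
The 7-membered ring has only sp³ atoms, so it is not fully conjugated — not aromatic (cycloheptane).
The 5-membered ring with one oxygen has a continuous p-orbital overlap around the ring; 2 ring double bonds (4 π electrons) plus a heteroatom lone pair (2) give 6 π electrons. That satisfies 4n+2 with n=1, so it is aromatic (furan).
1 of the 2 rings is aromatic. Total: 1.

1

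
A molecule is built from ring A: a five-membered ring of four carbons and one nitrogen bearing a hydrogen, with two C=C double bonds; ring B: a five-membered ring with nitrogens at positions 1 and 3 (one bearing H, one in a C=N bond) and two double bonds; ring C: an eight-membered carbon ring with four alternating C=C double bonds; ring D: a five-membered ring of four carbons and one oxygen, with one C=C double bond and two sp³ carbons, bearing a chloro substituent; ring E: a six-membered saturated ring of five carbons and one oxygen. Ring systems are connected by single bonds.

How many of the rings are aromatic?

2

Ring A has a continuous p-orbital overlap around the ring; 2 ring double bonds (4 π electrons) plus a heteroatom lone pair (2) give 6 π electrons. Since 6 = 4n+2 (n=1), ring A is aromatic (pyrrole).
Ring B is planar and fully conjugated; 2 ring double bonds (4 π electrons) plus a heteroatom lone pair (2) give 6 π electrons. That satisfies 4n+2 with n=1, so ring B is aromatic (imidazole).
Ring C has only sp² ring atoms; a planar conformation would have a fully conjugated π system of 8 electrons. But 8 = 4(2), which is 4n not 4n+2, so ring C is not aromatic (cyclooctatetraene) — cyclooctatetraene distorts into a non-planar tub to avoid antiaromaticity.
Ring D has two sp³ carbons, so it is not fully conjugated — not aromatic (2,3-dihydrofuran).
Ring E has only sp³ atoms, so it is not fully conjugated — not aromatic (tetrahydropyran).
Aromatic: A, B. Total: 2.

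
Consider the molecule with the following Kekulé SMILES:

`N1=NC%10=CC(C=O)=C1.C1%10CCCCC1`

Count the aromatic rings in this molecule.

The SMILES encodes a six-membered ring with two adjacent nitrogens and three alternating double bonds; a six-membered saturated carbon ring.
The 6-membered ring with two nitrogens (1,2) has a continuous p-orbital overlap around the ring; 3 ring double bonds give 6 π electrons. Since 6 = 4n+2 (n=1), it is aromatic (pyridazine).
The 6-membered ring has only sp³ atoms, so it is not fully conjugated — not aromatic (cyclohexane).
1 of the 2 rings is aromatic. Total: 1.

1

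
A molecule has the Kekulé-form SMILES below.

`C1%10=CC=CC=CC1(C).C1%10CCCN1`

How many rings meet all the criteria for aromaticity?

The SMILES encodes a seven-membered carbon ring with three C=C double bonds and one sp³ carbon; a five-membered saturated ring of four carbons and one N–H nitrogen.
The 7-membered ring has one sp³ carbon, so it is not fully conjugated — not aromatic (cycloheptatriene).
The 5-membered ring with one N–H has only sp³ atoms, so it is not fully conjugated — not aromatic (pyrrolidine).
None of the rings are aromatic. Total: 0.

0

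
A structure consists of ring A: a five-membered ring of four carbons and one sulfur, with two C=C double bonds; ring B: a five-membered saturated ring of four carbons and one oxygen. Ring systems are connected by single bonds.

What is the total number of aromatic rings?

1

Ring A is fully conjugated (every ring atom contributes a p orbital); 2 ring double bonds (4 π electrons) plus a heteroatom lone pair (2) give 6 π electrons. That satisfies 4n+2 with n=1, so ring A is aromatic (thiophene).
Ring B has only sp³ atoms, so it is not fully conjugated — not aromatic (tetrahydrofuran).
Aromatic: A. Total: 1.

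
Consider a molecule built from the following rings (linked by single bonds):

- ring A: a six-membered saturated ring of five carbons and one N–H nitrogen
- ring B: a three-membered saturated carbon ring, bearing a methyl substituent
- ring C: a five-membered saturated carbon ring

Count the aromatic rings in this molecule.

0

Ring A has only sp³ atoms, so it is not fully conjugated — not aromatic (piperidine).
Ring B has only sp³ atoms, so it is not fully conjugated — not aromatic (cyclopropane).
Ring C has only sp³ atoms, so it is not fully conjugated — not aromatic (cyclopentane).
No ring is aromatic. Total: 0.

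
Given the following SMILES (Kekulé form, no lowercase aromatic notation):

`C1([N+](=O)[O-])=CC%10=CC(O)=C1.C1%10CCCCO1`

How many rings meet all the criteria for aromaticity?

1

The SMILES encodes a six-membered carbon ring with three alternating C=C double bonds; a six-membered saturated ring of five carbons and one oxygen.
The 6-membered ring is planar and fully conjugated; 3 ring double bonds give 6 π electrons. Since 6 = 4n+2 (n=1), it is aromatic (benzene).
The 6-membered ring with one oxygen has only sp³ atoms, so it is not fully conjugated — not aromatic (tetrahydropyran).
1 of the 2 rings is aromatic. Total: 1.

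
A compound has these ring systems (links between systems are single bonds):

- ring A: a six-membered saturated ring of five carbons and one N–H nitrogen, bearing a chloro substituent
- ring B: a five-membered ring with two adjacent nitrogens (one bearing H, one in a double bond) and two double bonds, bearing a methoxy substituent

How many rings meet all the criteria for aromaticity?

Ring A has only sp³ atoms, so it is not fully conjugated — not aromatic (piperidine).
Ring B is planar and fully conjugated; 2 ring double bonds (4 π electrons) plus a heteroatom lone pair (2) give 6 π electrons. 6 = 4(1)+2, so ring B is aromatic (pyrazole).
Aromatic: B. Total: 1.

1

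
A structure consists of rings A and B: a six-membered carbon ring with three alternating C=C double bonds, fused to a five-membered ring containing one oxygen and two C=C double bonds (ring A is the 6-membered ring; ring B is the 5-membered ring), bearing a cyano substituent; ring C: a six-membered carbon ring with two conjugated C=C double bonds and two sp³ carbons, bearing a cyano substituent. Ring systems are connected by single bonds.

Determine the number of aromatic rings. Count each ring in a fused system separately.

Rings A and B form a fused bicyclic system (with one oxygen) with 9 sp² atoms and 10 π electrons from ring double bonds plus a heteroatom lone pair. 10 = 4(2)+2, so the system is aromatic and both rings count as aromatic (benzofuran).
Ring C has two sp³ carbons, so it is not fully conjugated — not aromatic (1,3-cyclohexadiene).
Aromatic: A, B. Total: 2.

2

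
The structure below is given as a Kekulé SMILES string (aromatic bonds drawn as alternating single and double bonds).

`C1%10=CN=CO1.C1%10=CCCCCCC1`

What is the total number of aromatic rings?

The SMILES encodes a five-membered ring with an oxygen at position 1 and a nitrogen at position 3 (in a C=N bond), with two double bonds; an eight-membered carbon ring with one C=C double bond.
The 5-membered ring with one oxygen and one =N– is fully conjugated (every ring atom contributes a p orbital); 2 ring double bonds (4 π electrons) plus a heteroatom lone pair (2) give 6 π electrons. Since 6 = 4n+2 (n=1), it is aromatic (oxazole).
The 8-membered ring has six sp³ carbons, so it is not fully conjugated — not aromatic (cyclooctene).
1 of the 2 rings is aromatic. Total: 1.

1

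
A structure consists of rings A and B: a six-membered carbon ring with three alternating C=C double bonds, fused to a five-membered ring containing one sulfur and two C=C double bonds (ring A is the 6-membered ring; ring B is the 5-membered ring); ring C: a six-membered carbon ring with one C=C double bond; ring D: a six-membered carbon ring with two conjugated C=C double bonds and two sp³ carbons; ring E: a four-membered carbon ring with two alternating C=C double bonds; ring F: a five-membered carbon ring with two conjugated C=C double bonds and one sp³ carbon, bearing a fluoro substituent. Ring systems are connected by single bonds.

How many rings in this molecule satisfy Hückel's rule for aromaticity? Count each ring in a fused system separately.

2

Rings A and B form a fused bicyclic system (with one sulfur) with 9 sp² atoms and 10 π electrons from ring double bonds plus a heteroatom lone pair. 10 = 4(2)+2, so the system is aromatic and both rings count as aromatic (benzothiophene).
Ring C has four sp³ carbons, so it is not fully conjugated — not aromatic (cyclohexene).
Ring D has two sp³ carbons, so it is not fully conjugated — not aromatic (1,3-cyclohexadiene).
Ring E has only sp² ring atoms; a planar conformation would have a fully conjugated π system of 4 electrons. But 4 = 4(1), which is 4n not 4n+2, so ring E is not aromatic (cyclobutadiene) — cyclobutadiene is antiaromatic and distorts to a rectangle.
Ring F has one sp³ carbon, so it is not fully conjugated — not aromatic (cyclopentadiene).
Aromatic: A, B. Total: 2.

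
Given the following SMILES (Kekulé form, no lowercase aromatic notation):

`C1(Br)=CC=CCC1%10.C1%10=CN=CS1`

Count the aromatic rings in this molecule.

The SMILES encodes a six-membered carbon ring with two conjugated C=C double bonds and two sp³ carbons; a five-membered ring with a sulfur at position 1 and a nitrogen at position 3 (in a C=N bond), with two double bonds.
The 6-membered ring has two sp³ carbons, so it is not fully conjugated — not aromatic (1,3-cyclohexadiene).
The 5-membered ring with one sulfur and one =N– is planar and fully conjugated; 2 ring double bonds (4 π electrons) plus a heteroatom lone pair (2) give 6 π electrons. Since 6 = 4n+2 (n=1), it is aromatic (thiazole).
1 of the 2 rings is aromatic. Total: 1.

1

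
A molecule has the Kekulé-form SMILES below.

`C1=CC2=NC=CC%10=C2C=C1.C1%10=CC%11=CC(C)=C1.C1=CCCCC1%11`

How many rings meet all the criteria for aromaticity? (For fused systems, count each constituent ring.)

3

The SMILES encodes two fused six-membered rings, each with three alternating double bonds; one ring is all carbon and the other has one ring nitrogen; a six-membered carbon ring with three alternating C=C double bonds; a six-membered carbon ring with one C=C double bond.
The fused 6/6-membered bicyclic (with one nitrogen) is a single π system with 10 sp² atoms and 10 π electrons from ring double bonds. 10 = 4(2)+2, so the system is aromatic and both rings count as aromatic (quinoline).
The 6-membered ring is planar and fully conjugated; 3 ring double bonds give 6 π electrons. That satisfies 4n+2 with n=1, so it is aromatic (benzene).
The second 6-membered ring has four sp³ carbons, so it is not fully conjugated — not aromatic (cyclohexene).
3 of the 4 rings are aromatic. Total: 3.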